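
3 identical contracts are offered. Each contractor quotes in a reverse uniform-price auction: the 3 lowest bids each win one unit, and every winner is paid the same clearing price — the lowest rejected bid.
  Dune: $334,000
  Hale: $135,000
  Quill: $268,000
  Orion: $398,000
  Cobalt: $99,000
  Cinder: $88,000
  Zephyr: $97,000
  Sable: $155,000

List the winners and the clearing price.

Ordering the bids: 88,000 (Cinder), 97,000 (Zephyr), 99,000 (Cobalt), 135,000 (Hale), 155,000 (Sable), …
Lowest 3: Cinder, Zephyr, Cobalt.
Lowest unsuccessful bid: $135,000 → clearing price.

Cinder, Zephyr, Cobalt; each is paid $135,000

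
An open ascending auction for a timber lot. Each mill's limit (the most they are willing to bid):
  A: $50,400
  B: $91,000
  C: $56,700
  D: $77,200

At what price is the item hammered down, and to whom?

B wins at $77,200

Limits in order: 91,000 (B) > 77,200 (D) > 56,700 (C) > 50,400 (A)
D is the last rival to drop out, at $77,200; B remains and wins at that price.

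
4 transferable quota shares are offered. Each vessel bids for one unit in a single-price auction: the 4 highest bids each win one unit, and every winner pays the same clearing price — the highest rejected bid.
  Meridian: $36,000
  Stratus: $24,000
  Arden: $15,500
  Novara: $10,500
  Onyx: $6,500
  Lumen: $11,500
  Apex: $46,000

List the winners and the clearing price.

Apex, Meridian, Stratus, Arden; each pays $11,500

Ordering the bids: 46,000 (Apex), 36,000 (Meridian), 24,000 (Stratus), 15,500 (Arden), 11,500 (Lumen), 10,500 (Novara), …
Winners (4 units): Apex, Meridian, Stratus, Arden.
First losing bid is Lumen's $11,500, which sets the uniform price.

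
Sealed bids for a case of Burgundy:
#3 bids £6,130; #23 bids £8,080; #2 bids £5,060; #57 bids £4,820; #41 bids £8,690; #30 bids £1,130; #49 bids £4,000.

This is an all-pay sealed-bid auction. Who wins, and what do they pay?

#41 pays £8,690

All-pay sealed-bid auction: the highest bidder wins the item, but every bidder pays their own bid.
Bids ranked: 8,690 (#41) > 8,080 (#23) > 6,130 (#3) > 5,060 (#2) > 4,820 (#57) > 4,000 (#49) > …
#41 is highest and takes the item; every bidder forfeits their bid.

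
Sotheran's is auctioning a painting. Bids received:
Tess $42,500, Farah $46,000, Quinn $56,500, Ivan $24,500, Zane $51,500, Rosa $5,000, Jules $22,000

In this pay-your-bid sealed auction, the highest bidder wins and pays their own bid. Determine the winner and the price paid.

Quinn pays $56,500

Bids in order: 56,500 (Quinn) > 51,500 (Zane) > 46,000 (Farah) > 42,500 (Tess) > 24,500 (Ivan) > 22,000 (Jules) > …
First-price: Quinn pays what they bid, $56,500.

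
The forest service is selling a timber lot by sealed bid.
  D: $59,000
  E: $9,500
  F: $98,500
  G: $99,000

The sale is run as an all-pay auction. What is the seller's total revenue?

Sorting bids: 99,000 (G) > 98,500 (F) > 59,000 (D) > 9,500 (E)
Every bidder forfeits their bid regardless of winning.
Revenue = 59,000 + 9,500 + 98,500 + 99,000 = $266,000.

Total revenue: $266,000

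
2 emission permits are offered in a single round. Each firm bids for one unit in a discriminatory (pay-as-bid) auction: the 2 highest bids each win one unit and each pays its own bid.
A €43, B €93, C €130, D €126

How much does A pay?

A pays €0

Sorting: 130 (C), 126 (D), 93 (B), 43 (A)
Winners (2 units): C, D.
A does not win → €0.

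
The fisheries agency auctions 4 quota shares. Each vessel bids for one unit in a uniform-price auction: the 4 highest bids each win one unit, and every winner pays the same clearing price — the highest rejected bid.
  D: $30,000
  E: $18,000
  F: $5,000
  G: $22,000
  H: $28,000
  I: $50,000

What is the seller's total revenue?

Ordering the bids: 50,000 (I), 30,000 (D), 28,000 (H), 22,000 (G), 18,000 (E), 5,000 (F)
Winners (4 units): I, D, H, G.
First losing bid is E's $18,000, which sets the uniform price.
Total revenue = 4 × $18,000 = $72,000.

Total revenue: $72,000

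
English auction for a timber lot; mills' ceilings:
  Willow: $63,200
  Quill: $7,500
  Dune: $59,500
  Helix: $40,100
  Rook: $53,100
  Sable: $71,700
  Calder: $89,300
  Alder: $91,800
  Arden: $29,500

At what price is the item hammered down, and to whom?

Alder wins at $89,300

Limits in order: 91,800 (Alder) > 89,300 (Calder) > 71,700 (Sable) > 63,200 (Willow) > 59,500 (Dune) > 53,100 (Rook) > …
Bidding ends when Calder exits at $89,300; Alder takes it.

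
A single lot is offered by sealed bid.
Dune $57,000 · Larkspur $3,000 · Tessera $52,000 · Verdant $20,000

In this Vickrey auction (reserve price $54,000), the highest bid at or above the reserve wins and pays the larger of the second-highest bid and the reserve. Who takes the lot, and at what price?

Rule: the highest bid at or above the reserve wins and pays the larger of the second-highest bid and the reserve.
Bids in order: 57,000 (Dune) > 52,000 (Tessera) > 20,000 (Verdant) > 3,000 (Larkspur)
Highest eligible bid: Dune at $57,000.
max(second-highest $52,000, reserve $54,000) = $54,000.

Dune pays $54,000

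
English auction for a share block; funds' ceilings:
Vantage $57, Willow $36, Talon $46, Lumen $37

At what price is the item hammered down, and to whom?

Ascending (English) auction: the price rises until one bidder remains; the winner pays the price at which the last rival dropped out.
Sorting limits: 57 (Vantage) > 46 (Talon) > 37 (Lumen) > 36 (Willow)
Once the price passes $46, only Vantage is left; the hammer falls at Talon's limit of $46.

Vantage wins at $46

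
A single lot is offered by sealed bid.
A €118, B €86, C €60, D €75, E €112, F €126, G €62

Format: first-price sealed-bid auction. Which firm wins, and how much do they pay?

Bids ranked: 126 (F) > 118 (A) > 112 (E) > 86 (B) > 75 (D) > 62 (G) > …
First-price: F pays what they bid, €126.

F pays €126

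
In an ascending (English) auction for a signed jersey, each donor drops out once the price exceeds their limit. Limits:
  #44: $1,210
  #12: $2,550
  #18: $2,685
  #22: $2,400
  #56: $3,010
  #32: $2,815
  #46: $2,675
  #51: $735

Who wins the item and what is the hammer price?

Ascending (English) auction: the price rises until one bidder remains; the winner pays the price at which the last rival dropped out.
Limits in order: 3,010 (#56) > 2,815 (#32) > 2,685 (#18) > 2,675 (#46) > 2,550 (#12) > 2,400 (#22) > …
Once the price passes $2,815, only #56 is left; the hammer falls at #32's limit of $2,815.

#56 wins at $2,815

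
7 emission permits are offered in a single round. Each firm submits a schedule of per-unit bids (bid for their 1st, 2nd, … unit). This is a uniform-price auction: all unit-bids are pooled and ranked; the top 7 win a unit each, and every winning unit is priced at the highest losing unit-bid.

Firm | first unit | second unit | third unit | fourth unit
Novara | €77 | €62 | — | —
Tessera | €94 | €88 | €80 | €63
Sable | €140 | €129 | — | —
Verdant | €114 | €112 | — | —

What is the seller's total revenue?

Total revenue: €539

All unit-bids, highest first — top 7: 140 (Sable-1), 129 (Sable-2), 114 (Verdant-1), 112 (Verdant-2), 94 (Tessera-1), 88 (Tessera-2), 80 (Tessera-3)
The (k+1)-th unit-bid is €77.
Allocation: Sable 2, Tessera 3, Verdant 2. Every unit priced at €77.
Revenue = 7 × 77 = €539.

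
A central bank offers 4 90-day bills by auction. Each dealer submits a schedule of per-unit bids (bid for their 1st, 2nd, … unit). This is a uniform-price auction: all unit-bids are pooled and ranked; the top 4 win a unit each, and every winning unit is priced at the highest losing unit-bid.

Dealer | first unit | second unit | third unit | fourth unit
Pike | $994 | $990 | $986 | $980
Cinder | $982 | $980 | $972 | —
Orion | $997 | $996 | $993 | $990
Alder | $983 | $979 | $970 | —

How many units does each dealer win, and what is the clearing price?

Orion 3, Pike 1; clearing price $990

All unit-bids, highest first — top 4: 997 (Orion-1), 996 (Orion-2), 994 (Pike-1), 993 (Orion-3)
Highest rejected unit-bid = $990.
Allocation: Orion 3, Pike 1.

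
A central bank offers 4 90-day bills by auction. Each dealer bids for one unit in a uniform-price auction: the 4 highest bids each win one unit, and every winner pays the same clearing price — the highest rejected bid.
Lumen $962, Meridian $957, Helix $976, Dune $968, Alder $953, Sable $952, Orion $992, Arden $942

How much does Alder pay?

Alder pays $0

Bids ranked high→low: 992 (Orion), 976 (Helix), 968 (Dune), 962 (Lumen), 957 (Meridian), 953 (Alder), …
Top 4: Orion, Helix, Dune, Lumen.
Clearing price = highest rejected bid = $957.
Alder does not win → pays $0.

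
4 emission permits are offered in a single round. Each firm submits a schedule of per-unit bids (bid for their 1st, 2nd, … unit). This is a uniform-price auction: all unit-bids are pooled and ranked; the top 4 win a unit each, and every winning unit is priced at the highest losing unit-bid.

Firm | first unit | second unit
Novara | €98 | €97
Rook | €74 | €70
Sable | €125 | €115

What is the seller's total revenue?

Pooled unit-bids ranked (top 4): 125 (Sable-1), 115 (Sable-2), 98 (Novara-1), 97 (Novara-2)
First bid not allocated: €74.
Allocation: Novara 2, Sable 2. Every unit priced at €74.
Revenue = 4 × 74 = €296.

Total revenue: €296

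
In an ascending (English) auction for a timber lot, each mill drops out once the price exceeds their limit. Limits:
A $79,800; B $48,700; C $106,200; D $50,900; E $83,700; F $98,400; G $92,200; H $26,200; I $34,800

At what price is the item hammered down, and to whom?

Sorting limits: 106,200 (C) > 98,400 (F) > 92,200 (G) > 83,700 (E) > 79,800 (A) > 50,900 (D) > …
F is the last rival to drop out, at $98,400; C remains and wins at that price.

C wins at $98,400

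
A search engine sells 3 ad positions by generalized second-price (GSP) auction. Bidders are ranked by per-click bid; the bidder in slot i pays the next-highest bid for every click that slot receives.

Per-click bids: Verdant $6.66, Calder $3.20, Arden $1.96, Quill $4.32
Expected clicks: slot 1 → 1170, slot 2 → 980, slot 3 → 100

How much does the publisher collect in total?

Per-click bids in order: $6.66 (Verdant) > $4.32 (Quill) > $3.20 (Calder) > $1.96 (Arden)
Slot 1: Verdant pays $4.32 × 1170 = $5054.40
Slot 2: Quill pays $3.20 × 980 = $3136.00
Slot 3: Calder pays $1.96 × 100 = $196.00
Total = $8386.40

Total revenue: $8386.40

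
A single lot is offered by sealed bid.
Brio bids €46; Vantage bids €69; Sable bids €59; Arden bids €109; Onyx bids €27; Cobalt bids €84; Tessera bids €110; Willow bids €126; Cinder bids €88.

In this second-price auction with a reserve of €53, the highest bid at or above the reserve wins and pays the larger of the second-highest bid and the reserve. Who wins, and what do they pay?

Second-price auction with a reserve of €53: the highest bid at or above the reserve wins and pays the larger of the second-highest bid and the reserve.
Bids in order: 126 (Willow) > 110 (Tessera) > 109 (Arden) > 88 (Cinder) > 84 (Cobalt) > 69 (Vantage) > …
Willow has the top bid at or above the reserve (€126).
max(second-highest €110, reserve €53) = €110; the reserve does not bind.

Willow pays €110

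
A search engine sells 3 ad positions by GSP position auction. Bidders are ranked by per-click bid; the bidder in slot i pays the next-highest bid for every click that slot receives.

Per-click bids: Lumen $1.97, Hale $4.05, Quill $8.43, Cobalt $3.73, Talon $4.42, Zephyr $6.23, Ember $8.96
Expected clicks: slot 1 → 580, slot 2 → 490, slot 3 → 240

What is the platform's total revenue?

Total revenue: $9002.90

Sorting advertisers: $8.96 (Ember) > $8.43 (Quill) > $6.23 (Zephyr) > $4.42 (Talon) > …
Slot 1: Ember pays $8.43 × 580 = $4889.40
Slot 2: Quill pays $6.23 × 490 = $3052.70
Slot 3: Zephyr pays $4.42 × 240 = $1060.80
Total = $9002.90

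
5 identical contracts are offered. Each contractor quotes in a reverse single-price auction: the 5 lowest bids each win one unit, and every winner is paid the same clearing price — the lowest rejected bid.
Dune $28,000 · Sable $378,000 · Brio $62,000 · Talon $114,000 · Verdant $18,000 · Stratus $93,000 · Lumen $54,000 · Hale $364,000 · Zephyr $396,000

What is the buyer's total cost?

Bids ranked low→high: 18,000 (Verdant), 28,000 (Dune), 54,000 (Lumen), 62,000 (Brio), 93,000 (Stratus), 114,000 (Talon), 364,000 (Hale), …
Winners (5 units): Verdant, Dune, Lumen, Brio, Stratus.
Lowest unsuccessful bid: $114,000 → clearing price.
Total cost = 5 × $114,000 = $570,000.

Total cost: $570,000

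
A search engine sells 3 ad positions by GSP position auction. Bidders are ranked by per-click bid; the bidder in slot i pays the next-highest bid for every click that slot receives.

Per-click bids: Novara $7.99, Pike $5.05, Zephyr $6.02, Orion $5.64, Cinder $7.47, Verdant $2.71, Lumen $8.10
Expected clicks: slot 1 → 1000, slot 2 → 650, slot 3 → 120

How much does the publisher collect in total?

Total revenue: $13567.90

Ranked by bid: $8.10 (Lumen) > $7.99 (Novara) > $7.47 (Cinder) > $6.02 (Zephyr) > …
Slot 1: Lumen pays $7.99 × 1000 = $7990.00
Slot 2: Novara pays $7.47 × 650 = $4855.50
Slot 3: Cinder pays $6.02 × 120 = $722.40
Total = $13567.90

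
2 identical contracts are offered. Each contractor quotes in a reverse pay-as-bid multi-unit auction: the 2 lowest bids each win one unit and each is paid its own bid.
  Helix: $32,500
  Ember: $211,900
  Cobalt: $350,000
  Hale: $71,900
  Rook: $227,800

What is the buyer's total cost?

Total cost: $104,400

Bids ranked low→high: 32,500 (Helix), 71,900 (Hale), 211,900 (Ember), 227,800 (Rook), …
The 2 lowest are Helix, Hale.
Total cost = 32,500 + 71,900 = $104,400.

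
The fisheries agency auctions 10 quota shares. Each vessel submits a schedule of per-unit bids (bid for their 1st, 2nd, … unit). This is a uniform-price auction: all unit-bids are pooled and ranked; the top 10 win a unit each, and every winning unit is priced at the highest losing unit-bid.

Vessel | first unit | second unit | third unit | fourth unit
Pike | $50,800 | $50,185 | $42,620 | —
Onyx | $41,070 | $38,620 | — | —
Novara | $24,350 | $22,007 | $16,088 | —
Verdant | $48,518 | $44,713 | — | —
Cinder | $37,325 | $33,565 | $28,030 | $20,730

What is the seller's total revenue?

Total revenue: $243,500

Merging the schedules and taking the best 10: 50,800 (Pike-1), 50,185 (Pike-2), 48,518 (Verdant-1), 44,713 (Verdant-2), 42,620 (Pike-3), 41,070 (Onyx-1), 38,620 (Onyx-2), 37,325 (Cinder-1), 33,565 (Cinder-2), 28,030 (Cinder-3)
Highest rejected unit-bid = $24,350.
Allocation: Cinder 3, Onyx 2, Pike 3, Verdant 2. Every unit priced at $24,350.
Revenue = 10 × 24,350 = $243,500.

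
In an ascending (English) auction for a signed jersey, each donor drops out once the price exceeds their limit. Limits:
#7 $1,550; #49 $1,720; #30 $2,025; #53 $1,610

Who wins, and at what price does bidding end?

#30 wins at $1,720

Sorting limits: 2,025 (#30) > 1,720 (#49) > 1,610 (#53) > 1,550 (#7)
Bidding ends when #49 exits at $1,720; #30 takes it.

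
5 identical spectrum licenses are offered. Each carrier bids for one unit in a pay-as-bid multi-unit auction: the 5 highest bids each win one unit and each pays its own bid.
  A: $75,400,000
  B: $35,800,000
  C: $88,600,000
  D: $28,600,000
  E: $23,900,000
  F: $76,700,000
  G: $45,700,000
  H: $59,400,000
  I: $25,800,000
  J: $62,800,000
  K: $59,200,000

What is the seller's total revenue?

Sorting: 88,600,000 (C), 76,700,000 (F), 75,400,000 (A), 62,800,000 (J), 59,400,000 (H), 59,200,000 (K), 45,700,000 (G), …
Winners (5 units): C, F, A, J, H.
Total revenue = 88,600,000 + 76,700,000 + 75,400,000 + 62,800,000 + 59,400,000 = $362,900,000.

Total revenue: $362,900,000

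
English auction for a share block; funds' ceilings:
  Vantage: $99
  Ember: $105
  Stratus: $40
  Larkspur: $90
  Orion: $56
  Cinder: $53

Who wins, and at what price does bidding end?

Ember wins at $99

Ascending (English) auction: the price rises until one bidder remains; the winner pays the price at which the last rival dropped out.
Sorting limits: 105 (Ember) > 99 (Vantage) > 90 (Larkspur) > 56 (Orion) > 53 (Cinder) > 40 (Stratus)
Vantage is the last rival to drop out, at $99; Ember remains and wins at that price.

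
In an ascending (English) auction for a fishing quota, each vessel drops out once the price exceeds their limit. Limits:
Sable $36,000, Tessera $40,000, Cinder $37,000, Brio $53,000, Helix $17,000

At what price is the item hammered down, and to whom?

Limits in order: 53,000 (Brio) > 40,000 (Tessera) > 37,000 (Cinder) > 36,000 (Sable) > 17,000 (Helix)
Tessera is the last rival to drop out, at $40,000; Brio remains and wins at that price.

Brio wins at $40,000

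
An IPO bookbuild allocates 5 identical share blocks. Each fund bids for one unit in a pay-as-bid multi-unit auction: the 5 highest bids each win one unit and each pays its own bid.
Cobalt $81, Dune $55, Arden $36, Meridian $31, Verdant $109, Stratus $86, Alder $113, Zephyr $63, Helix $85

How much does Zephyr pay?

Zephyr pays $0

Bids ranked high→low: 113 (Alder), 109 (Verdant), 86 (Stratus), 85 (Helix), 81 (Cobalt), 63 (Zephyr), 55 (Dune), …
The 5 highest are Alder, Verdant, Stratus, Helix, Cobalt.
Zephyr does not win → $0.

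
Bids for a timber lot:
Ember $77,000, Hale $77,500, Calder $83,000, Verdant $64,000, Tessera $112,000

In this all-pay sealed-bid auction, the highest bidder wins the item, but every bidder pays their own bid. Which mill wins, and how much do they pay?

Bids in order: 112,000 (Tessera) > 83,000 (Calder) > 77,500 (Hale) > 77,000 (Ember) > 64,000 (Verdant)
Tessera is highest and takes the item; every bidder forfeits their bid.

Tessera pays $112,000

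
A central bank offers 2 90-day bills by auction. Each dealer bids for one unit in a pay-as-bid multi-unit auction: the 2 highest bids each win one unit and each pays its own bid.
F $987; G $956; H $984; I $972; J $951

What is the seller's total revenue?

Bids ranked high→low: 987 (F), 984 (H), 972 (I), 956 (G), …
Top 2: F, H.
Total revenue = 987 + 984 = $1,971.

Total revenue: $1,971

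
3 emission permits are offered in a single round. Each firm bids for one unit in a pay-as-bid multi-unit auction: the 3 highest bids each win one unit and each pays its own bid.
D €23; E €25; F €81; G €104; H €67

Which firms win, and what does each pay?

Ordering the bids: 104 (G), 81 (F), 67 (H), 25 (E), 23 (D)
Winners (3 units): G, F, H.
Each winner pays its own bid: G €104, F €81, H €67.

G €104, F €81, H €67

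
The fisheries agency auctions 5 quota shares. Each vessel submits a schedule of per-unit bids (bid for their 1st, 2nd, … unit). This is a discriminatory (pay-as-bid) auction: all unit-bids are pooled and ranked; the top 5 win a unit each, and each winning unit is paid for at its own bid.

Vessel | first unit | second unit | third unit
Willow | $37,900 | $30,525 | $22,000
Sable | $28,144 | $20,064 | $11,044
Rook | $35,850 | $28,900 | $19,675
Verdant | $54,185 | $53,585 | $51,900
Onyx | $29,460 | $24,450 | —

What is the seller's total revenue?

All unit-bids, highest first — top 5: 54,185 (Verdant-1), 53,585 (Verdant-2), 51,900 (Verdant-3), 37,900 (Willow-1), 35,850 (Rook-1)
Next rejected bid: $30,525 (not a price — pay-as-bid).
Each winning unit pays its own bid.
Revenue = 54,185 + 53,585 + 51,900 + 37,900 + 35,850 = $233,420.

Total revenue: $233,420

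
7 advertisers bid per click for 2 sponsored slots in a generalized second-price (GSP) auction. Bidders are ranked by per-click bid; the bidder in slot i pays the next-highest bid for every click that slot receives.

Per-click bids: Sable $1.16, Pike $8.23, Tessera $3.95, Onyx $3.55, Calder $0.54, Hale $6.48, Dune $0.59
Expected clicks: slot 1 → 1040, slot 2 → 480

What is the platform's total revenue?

Per-click bids in order: $8.23 (Pike) > $6.48 (Hale) > $3.95 (Tessera) > …
Slot 1: Pike pays $6.48 × 1040 = $6739.20
Slot 2: Hale pays $3.95 × 480 = $1896.00
Total = $8635.20

Total revenue: $8635.20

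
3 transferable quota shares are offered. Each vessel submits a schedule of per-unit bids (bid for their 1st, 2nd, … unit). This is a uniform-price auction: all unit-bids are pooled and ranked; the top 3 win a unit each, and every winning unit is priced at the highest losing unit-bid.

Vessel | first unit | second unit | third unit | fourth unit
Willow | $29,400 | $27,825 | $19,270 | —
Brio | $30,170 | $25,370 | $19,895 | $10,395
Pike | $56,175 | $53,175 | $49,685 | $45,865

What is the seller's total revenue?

Total revenue: $137,595

Merging the schedules and taking the best 3: 56,175 (Pike-1), 53,175 (Pike-2), 49,685 (Pike-3)
First bid not allocated: $45,865.
Allocation: Pike 3. Every unit priced at $45,865.
Revenue = 3 × 45,865 = $137,595.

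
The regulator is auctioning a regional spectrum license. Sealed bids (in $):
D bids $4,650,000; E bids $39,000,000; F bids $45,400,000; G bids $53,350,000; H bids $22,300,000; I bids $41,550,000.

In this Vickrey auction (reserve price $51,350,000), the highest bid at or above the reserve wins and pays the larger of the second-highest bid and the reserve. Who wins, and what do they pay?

Rule: the highest bid at or above the reserve wins and pays the larger of the second-highest bid and the reserve.
Bids in order: 53,350,000 (G) > 45,400,000 (F) > 41,550,000 (I) > 39,000,000 (E) > 22,300,000 (H) > 4,650,000 (D)
G has the top bid at or above the reserve ($53,350,000).
max(second-highest $45,400,000, reserve $51,350,000) = $51,350,000.

G pays $51,350,000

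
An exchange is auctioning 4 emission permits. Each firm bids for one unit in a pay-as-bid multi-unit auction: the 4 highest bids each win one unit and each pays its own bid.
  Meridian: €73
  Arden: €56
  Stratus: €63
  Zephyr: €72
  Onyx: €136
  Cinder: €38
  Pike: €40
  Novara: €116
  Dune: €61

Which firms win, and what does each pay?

Onyx €136, Novara €116, Meridian €73, Zephyr €72

Sorting: 136 (Onyx), 116 (Novara), 73 (Meridian), 72 (Zephyr), 63 (Stratus), 61 (Dune), …
Top 4: Onyx, Novara, Meridian, Zephyr.
Each winner pays its own bid: Onyx €136, Novara €116, Meridian €73, Zephyr €72.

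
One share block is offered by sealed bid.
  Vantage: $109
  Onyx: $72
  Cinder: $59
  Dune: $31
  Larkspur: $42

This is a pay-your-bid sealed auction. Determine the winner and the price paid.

Vantage pays $109

Bids ranked: 109 (Vantage) > 72 (Onyx) > 59 (Cinder) > 42 (Larkspur) > 31 (Dune)
Vantage has the highest bid and pays exactly that: $109.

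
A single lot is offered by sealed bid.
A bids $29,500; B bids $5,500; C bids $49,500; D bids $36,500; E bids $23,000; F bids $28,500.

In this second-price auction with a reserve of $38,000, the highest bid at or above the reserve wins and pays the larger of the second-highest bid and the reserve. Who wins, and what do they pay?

Bids ranked: 49,500 (C) > 36,500 (D) > 29,500 (A) > 28,500 (F) > 23,000 (E) > 5,500 (B)
C has the top bid at or above the reserve ($49,500).
Second-highest bid $36,500 is below the reserve $38,000, so the reserve binds → payment $38,000.

C pays $38,000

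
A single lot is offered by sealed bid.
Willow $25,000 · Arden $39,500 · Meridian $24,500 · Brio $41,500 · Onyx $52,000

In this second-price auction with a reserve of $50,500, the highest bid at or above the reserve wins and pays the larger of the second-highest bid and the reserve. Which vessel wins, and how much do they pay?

Second-price auction with a reserve of $50,500: the highest bid at or above the reserve wins and pays the larger of the second-highest bid and the reserve.
Bids ranked: 52,000 (Onyx) > 41,500 (Brio) > 39,500 (Arden) > 25,000 (Willow) > 24,500 (Meridian)
Highest eligible bid: Onyx at $52,000.
Second-highest bid $41,500 is below the reserve $50,500, so the reserve binds → payment $50,500.

Onyx pays $50,500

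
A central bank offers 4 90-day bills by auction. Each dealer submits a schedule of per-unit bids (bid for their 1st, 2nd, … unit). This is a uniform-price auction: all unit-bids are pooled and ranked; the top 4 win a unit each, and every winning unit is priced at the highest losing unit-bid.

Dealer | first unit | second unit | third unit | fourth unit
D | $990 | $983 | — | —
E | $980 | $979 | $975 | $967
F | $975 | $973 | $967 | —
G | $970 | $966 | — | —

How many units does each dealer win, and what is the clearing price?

D 2, E 2; clearing price $975

Pooled unit-bids ranked (top 4): 990 (D-1), 983 (D-2), 980 (E-1), 979 (E-2)
First bid not allocated: $975.
Allocation: D 2, E 2.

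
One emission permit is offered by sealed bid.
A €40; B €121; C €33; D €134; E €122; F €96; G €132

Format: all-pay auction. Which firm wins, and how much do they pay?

D pays €134

All-pay auction: the highest bidder wins the item, but every bidder pays their own bid.
Bids ranked: 134 (D) > 132 (G) > 122 (E) > 121 (B) > 96 (F) > 40 (A) > …
D wins with the top bid; all bids are sunk regardless.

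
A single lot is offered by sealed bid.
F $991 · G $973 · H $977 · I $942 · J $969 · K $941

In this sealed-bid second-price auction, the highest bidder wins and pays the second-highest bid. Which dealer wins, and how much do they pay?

F pays $977

Sealed-bid second-price auction: the highest bidder wins and pays the second-highest bid.
Bids in order: 991 (F) > 977 (H) > 973 (G) > 969 (J) > 942 (I) > 941 (K)
F wins with the highest bid; price is set by the runner-up at $977.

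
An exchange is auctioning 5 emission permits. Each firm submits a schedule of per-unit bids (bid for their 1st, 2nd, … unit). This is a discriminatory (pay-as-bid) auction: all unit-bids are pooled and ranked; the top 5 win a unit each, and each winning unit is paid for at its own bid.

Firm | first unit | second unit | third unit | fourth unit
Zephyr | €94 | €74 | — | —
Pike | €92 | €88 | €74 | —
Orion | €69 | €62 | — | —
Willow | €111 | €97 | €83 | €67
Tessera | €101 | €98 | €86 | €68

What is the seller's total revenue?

Total revenue: €501

Merging the schedules and taking the best 5: 111 (Willow-1), 101 (Tessera-1), 98 (Tessera-2), 97 (Willow-2), 94 (Zephyr-1)
Next rejected bid: €92 (not a price — pay-as-bid).
Each winning unit pays its own bid.
Revenue = 111 + 101 + 98 + 97 + 94 = €501.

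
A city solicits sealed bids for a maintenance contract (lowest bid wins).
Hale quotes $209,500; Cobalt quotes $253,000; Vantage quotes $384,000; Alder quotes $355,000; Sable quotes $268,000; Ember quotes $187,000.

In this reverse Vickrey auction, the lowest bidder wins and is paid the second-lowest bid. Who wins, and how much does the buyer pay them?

Ember is paid $209,500

Sorting bids: 187,000 (Ember) < 209,500 (Hale) < 253,000 (Cobalt) < 268,000 (Sable) < 355,000 (Alder) < 384,000 (Vantage)
Ember is lowest; is paid the second-lowest bid, $209,500.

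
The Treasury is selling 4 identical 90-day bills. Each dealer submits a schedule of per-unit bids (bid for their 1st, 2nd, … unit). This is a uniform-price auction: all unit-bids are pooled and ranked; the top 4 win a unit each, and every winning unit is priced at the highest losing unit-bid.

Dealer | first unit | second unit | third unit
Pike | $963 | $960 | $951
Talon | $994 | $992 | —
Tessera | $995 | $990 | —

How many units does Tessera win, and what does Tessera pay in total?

Merging the schedules and taking the best 4: 995 (Tessera-1), 994 (Talon-1), 992 (Talon-2), 990 (Tessera-2)
The (k+1)-th unit-bid is $963.
Tessera wins 2 unit(s) at $963 each.

Tessera: 2 units, pays $1,926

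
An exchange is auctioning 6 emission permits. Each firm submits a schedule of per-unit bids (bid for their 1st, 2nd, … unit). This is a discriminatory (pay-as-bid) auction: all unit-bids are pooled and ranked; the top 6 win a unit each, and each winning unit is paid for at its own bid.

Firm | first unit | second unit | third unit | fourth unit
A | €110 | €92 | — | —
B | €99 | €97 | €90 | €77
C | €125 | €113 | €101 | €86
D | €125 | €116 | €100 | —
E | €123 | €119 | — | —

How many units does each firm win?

C 2, D 2, E 2

Pooled unit-bids ranked (top 6): 125 (C-1), 125 (D-1), 123 (E-1), 119 (E-2), 116 (D-2), 113 (C-2)
Next rejected bid: €110 (not a price — pay-as-bid).
Allocation: C 2, D 2, E 2.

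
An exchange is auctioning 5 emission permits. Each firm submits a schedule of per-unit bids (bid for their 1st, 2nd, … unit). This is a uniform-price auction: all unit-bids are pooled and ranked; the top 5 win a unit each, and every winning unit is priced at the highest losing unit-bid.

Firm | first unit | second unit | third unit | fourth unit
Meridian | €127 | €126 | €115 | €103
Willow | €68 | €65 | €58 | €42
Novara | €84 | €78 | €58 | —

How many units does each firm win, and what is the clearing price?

Meridian 4, Novara 1; clearing price €78

All unit-bids, highest first — top 5: 127 (Meridian-1), 126 (Meridian-2), 115 (Meridian-3), 103 (Meridian-4), 84 (Novara-1)
Highest rejected unit-bid = €78.
Allocation: Meridian 4, Novara 1.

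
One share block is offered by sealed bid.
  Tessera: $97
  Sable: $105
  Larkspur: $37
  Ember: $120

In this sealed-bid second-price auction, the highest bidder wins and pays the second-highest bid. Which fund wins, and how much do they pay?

Bids ranked: 120 (Ember) > 105 (Sable) > 97 (Tessera) > 37 (Larkspur)
Ember is highest; pays the second-highest bid, $105.

Ember pays $105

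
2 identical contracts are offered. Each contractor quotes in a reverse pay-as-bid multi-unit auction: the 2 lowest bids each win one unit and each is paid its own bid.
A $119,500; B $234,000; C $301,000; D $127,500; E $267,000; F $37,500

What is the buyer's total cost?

Bids ranked low→high: 37,500 (F), 119,500 (A), 127,500 (D), 234,000 (B), …
Lowest 2: F, A.
Total cost = 37,500 + 119,500 = $157,000.

Total cost: $157,000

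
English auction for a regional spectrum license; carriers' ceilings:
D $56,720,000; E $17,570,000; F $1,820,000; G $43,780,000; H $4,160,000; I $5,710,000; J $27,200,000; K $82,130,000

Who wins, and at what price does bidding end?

Rule: the price rises until one bidder remains; the winner pays the price at which the last rival dropped out.
Limits in order: 82,130,000 (K) > 56,720,000 (D) > 43,780,000 (G) > 27,200,000 (J) > 17,570,000 (E) > 5,710,000 (I) > …
Once the price passes $56,720,000, only K is left; the hammer falls at D's limit of $56,720,000.

K wins at $56,720,000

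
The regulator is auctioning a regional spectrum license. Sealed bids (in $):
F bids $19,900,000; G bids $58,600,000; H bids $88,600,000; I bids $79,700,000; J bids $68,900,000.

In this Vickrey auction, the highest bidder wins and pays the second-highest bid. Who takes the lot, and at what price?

H pays $79,700,000

Vickrey auction: the highest bidder wins and pays the second-highest bid.
Bids ranked: 88,600,000 (H) > 79,700,000 (I) > 68,900,000 (J) > 58,600,000 (G) > 19,900,000 (F)
H wins with the highest bid; price is set by the runner-up at $79,700,000.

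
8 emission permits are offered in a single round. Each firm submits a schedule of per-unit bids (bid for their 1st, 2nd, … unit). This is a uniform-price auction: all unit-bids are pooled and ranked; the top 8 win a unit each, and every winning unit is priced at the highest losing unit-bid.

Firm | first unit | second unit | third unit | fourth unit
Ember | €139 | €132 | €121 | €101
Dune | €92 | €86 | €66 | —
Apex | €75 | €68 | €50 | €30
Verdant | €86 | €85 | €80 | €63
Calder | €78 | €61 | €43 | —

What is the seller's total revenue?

Total revenue: €640

Merging the schedules and taking the best 8: 139 (Ember-1), 132 (Ember-2), 121 (Ember-3), 101 (Ember-4), 92 (Dune-1), 86 (Dune-2), 86 (Verdant-1), 85 (Verdant-2)
Highest rejected unit-bid = €80.
Allocation: Dune 2, Ember 4, Verdant 2. Every unit priced at €80.
Revenue = 8 × 80 = €640.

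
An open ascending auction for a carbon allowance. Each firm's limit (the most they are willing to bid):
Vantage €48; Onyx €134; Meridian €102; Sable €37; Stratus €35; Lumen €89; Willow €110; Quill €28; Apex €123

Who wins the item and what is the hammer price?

Ascending (English) auction: the price rises until one bidder remains; the winner pays the price at which the last rival dropped out.
Sorting limits: 134 (Onyx) > 123 (Apex) > 110 (Willow) > 102 (Meridian) > 89 (Lumen) > 48 (Vantage) > …
Apex is the last rival to drop out, at €123; Onyx remains and wins at that price.

Onyx wins at €123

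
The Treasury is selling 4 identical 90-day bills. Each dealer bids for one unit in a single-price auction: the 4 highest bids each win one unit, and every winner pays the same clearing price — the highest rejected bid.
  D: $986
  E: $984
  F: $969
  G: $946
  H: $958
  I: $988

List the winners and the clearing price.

I, D, E, F; each pays $958

Bids ranked high→low: 988 (I), 986 (D), 984 (E), 969 (F), 958 (H), 946 (G)
Winners (4 units): I, D, E, F.
Highest unsuccessful bid: $958 → clearing price.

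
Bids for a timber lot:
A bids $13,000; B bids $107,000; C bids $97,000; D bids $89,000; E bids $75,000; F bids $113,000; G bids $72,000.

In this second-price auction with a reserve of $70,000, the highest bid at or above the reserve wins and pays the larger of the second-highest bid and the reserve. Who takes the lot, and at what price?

F pays $107,000

Bids in order: 113,000 (F) > 107,000 (B) > 97,000 (C) > 89,000 (D) > 75,000 (E) > 72,000 (G) > …
F has the top bid at or above the reserve ($113,000).
Second-highest bid $107,000 exceeds the reserve $70,000 → payment $107,000.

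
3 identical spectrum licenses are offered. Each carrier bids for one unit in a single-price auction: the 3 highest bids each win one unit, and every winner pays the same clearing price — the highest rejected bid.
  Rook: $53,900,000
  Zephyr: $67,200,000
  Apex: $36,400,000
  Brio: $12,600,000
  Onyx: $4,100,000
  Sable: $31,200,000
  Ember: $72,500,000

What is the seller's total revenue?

Total revenue: $109,200,000

Bids ranked high→low: 72,500,000 (Ember), 67,200,000 (Zephyr), 53,900,000 (Rook), 36,400,000 (Apex), 31,200,000 (Sable), …
The 3 highest are Ember, Zephyr, Rook.
Highest unsuccessful bid: $36,400,000 → clearing price.
Total revenue = 3 × $36,400,000 = $109,200,000.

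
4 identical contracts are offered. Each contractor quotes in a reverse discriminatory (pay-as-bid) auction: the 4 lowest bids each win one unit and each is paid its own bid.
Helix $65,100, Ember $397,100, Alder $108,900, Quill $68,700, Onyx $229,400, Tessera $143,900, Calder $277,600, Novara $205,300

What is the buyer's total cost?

Total cost: $386,600

Bids ranked low→high: 65,100 (Helix), 68,700 (Quill), 108,900 (Alder), 143,900 (Tessera), 205,300 (Novara), 229,400 (Onyx), …
Lowest 4: Helix, Quill, Alder, Tessera.
Total cost = 65,100 + 68,700 + 108,900 + 143,900 = $386,600.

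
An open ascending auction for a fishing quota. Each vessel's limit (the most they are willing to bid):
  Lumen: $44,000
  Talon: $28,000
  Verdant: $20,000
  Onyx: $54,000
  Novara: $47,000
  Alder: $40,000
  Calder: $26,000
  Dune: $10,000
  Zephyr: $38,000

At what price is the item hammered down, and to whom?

Rule: the price rises until one bidder remains; the winner pays the price at which the last rival dropped out.
Limits ranked: 54,000 (Onyx) > 47,000 (Novara) > 44,000 (Lumen) > 40,000 (Alder) > 38,000 (Zephyr) > 28,000 (Talon) > …
Once the price passes $47,000, only Onyx is left; the hammer falls at Novara's limit of $47,000.

Onyx wins at $47,000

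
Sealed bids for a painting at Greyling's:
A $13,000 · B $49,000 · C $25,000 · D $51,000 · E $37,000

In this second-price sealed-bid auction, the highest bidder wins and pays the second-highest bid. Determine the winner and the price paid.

Second-price sealed-bid auction: the highest bidder wins and pays the second-highest bid.
Bids in order: 51,000 (D) > 49,000 (B) > 37,000 (E) > 25,000 (C) > 13,000 (A)
D is highest; pays the second-highest bid, $49,000.

D pays $49,000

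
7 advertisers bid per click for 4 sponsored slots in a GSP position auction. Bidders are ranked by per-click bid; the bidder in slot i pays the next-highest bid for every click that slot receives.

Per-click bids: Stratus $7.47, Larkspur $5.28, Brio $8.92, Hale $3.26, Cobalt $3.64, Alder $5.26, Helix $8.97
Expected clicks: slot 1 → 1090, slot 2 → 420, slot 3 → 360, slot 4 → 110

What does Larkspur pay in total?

Per-click bids in order: $8.97 (Helix) > $8.92 (Brio) > $7.47 (Stratus) > $5.28 (Larkspur) > $5.26 (Alder) > …
Larkspur holds slot 4 → pays next bid $5.26 × 110 clicks = $578.60.

Larkspur pays $578.60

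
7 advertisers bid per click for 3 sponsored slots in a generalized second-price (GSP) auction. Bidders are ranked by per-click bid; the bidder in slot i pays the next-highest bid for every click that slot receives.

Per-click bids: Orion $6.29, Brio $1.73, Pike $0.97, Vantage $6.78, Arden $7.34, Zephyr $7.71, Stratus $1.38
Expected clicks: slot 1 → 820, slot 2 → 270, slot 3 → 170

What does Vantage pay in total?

Ranked by bid: $7.71 (Zephyr) > $7.34 (Arden) > $6.78 (Vantage) > $6.29 (Orion) > …
Vantage holds slot 3 → pays next bid $6.29 × 170 clicks = $1069.30.

Vantage pays $1069.30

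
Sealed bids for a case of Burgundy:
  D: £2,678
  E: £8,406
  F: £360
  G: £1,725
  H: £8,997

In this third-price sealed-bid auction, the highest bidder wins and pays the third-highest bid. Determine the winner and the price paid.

H pays £2,678

Rule: the highest bidder wins and pays the third-highest bid.
Bids in order: 8,997 (H) > 8,406 (E) > 2,678 (D) > 1,725 (G) > 360 (F)
H is highest; pays the third-highest bid, £2,678.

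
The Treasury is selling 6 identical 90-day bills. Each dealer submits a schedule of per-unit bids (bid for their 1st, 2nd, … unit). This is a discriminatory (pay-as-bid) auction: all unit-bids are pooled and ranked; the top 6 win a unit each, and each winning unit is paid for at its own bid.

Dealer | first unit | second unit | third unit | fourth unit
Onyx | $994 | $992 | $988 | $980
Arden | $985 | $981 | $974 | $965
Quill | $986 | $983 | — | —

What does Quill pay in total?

All unit-bids, highest first — top 6: 994 (Onyx-1), 992 (Onyx-2), 988 (Onyx-3), 986 (Quill-1), 985 (Arden-1), 983 (Quill-2)
Next rejected bid: $981 (not a price — pay-as-bid).
Quill's winning unit-bids: 986 + 983 = $1,969.

Quill pays $1,969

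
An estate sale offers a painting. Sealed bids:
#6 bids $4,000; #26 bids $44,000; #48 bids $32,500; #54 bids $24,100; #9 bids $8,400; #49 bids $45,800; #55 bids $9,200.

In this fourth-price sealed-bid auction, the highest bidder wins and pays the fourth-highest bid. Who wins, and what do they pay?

#49 pays $24,100

Bids in order: 45,800 (#49) > 44,000 (#26) > 32,500 (#48) > 24,100 (#54) > 9,200 (#55) > 8,400 (#9) > …
#49 is highest; pays the fourth-highest bid, $24,100.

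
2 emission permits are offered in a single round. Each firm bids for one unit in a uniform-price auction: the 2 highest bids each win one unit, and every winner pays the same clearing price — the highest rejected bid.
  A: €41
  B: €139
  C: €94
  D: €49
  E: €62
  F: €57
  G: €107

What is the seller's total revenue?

Total revenue: €188

Sorting: 139 (B), 107 (G), 94 (C), 62 (E), …
Winners (2 units): B, G.
Clearing price = highest rejected bid = €94.
Total revenue = 2 × €94 = €188.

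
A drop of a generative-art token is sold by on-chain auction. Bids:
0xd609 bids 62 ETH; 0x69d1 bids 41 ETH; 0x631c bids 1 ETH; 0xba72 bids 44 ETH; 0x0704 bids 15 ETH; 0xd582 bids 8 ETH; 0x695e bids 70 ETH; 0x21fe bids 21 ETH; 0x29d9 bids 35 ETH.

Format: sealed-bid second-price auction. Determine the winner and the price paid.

0x695e pays 62 ETH

Bids in order: 70 (0x695e) > 62 (0xd609) > 44 (0xba72) > 41 (0x69d1) > 35 (0x29d9) > 21 (0x21fe) > …
Second-price: 0x695e pays 0xd609's bid of 62 ETH.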